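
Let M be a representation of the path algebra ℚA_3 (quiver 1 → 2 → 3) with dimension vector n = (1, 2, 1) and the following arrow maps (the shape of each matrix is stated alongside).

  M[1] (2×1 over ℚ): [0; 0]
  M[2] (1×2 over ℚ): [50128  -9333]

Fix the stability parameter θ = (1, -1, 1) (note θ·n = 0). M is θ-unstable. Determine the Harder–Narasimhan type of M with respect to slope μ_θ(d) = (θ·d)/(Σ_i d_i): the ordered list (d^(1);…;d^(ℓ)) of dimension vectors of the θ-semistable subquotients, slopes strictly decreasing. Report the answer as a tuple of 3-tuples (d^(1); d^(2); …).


Barcode: M ≅ I[1,1], I[2,2], I[2,3]. HN layers by μ_θ (2 steps, strictly decreasing):
  μ^(1)=1; μ^(2)=-1

((1, 0, 1); (0, 2, 0))


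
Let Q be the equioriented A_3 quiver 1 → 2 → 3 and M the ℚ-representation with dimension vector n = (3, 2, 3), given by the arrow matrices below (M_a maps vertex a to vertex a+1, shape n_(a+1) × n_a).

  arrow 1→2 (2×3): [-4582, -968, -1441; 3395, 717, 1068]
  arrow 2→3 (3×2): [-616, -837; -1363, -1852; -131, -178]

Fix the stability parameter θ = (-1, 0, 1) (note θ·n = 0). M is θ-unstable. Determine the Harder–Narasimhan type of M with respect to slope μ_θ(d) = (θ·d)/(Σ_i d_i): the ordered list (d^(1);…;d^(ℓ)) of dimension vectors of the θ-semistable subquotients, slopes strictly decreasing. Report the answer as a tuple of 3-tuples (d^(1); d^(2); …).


Barcode: M ≅ I[1,1], I[1,3]^2, I[3,3]. HN layers by μ_θ (3 steps, strictly decreasing):
  μ^(1)=1; μ^(2)=0; μ^(3)=-1

((0, 0, 3); (0, 2, 0); (3, 0, 0))


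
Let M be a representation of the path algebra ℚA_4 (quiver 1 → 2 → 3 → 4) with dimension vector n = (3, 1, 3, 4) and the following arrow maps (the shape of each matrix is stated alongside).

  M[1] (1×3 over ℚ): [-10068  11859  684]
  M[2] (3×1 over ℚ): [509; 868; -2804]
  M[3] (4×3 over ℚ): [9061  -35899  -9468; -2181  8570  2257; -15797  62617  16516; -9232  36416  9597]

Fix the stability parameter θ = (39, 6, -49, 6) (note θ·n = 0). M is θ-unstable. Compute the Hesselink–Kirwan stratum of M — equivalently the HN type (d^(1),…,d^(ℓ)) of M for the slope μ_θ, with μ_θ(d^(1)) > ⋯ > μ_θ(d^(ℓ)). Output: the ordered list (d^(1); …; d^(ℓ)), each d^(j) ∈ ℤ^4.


Interval decomposition of M: I[1,1]^2, I[1,4], I[3,4]^2, I[4,4].
HN type (ℓ=4): μ^(1)=39; μ^(2)=6; μ^(3)=-4/3; μ^(4)=-49

((2, 0, 0, 0); (0, 0, 0, 4); (1, 1, 1, 0); (0, 0, 2, 0))


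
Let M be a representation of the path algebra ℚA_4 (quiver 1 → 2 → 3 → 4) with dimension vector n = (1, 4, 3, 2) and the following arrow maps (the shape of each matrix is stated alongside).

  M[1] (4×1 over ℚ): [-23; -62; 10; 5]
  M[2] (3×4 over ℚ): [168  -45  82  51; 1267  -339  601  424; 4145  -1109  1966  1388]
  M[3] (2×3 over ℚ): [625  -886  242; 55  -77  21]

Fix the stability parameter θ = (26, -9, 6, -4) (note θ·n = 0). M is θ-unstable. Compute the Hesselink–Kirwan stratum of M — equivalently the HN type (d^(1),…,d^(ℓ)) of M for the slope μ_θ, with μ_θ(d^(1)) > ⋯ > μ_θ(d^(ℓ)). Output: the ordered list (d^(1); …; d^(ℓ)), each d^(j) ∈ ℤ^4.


Interval decomposition of M: I[1,4], I[2,2], I[2,3], I[2,4].
HN type (ℓ=4): μ^(1)=6; μ^(2)=19/4; μ^(3)=1; μ^(4)=-9

((0, 0, 1, 0); (1, 1, 1, 1); (0, 0, 1, 1); (0, 3, 0, 0))


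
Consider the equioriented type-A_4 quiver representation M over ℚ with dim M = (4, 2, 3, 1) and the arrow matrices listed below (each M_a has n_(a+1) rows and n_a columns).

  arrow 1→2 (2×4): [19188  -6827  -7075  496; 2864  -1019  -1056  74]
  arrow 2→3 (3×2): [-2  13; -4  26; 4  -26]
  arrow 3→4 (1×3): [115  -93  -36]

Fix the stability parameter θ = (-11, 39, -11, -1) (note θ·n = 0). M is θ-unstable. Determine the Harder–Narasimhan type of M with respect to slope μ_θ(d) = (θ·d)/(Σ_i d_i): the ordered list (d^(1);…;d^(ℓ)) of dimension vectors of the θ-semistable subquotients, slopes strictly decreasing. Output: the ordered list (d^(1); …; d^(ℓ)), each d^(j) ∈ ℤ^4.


Interval decomposition of M: I[1,1]^2, I[1,2], I[1,4], I[3,3]^2.
HN type (ℓ=3): μ^(1)=39; μ^(2)=9; μ^(3)=-11

((0, 1, 0, 0); (0, 1, 1, 1); (4, 0, 2, 0))


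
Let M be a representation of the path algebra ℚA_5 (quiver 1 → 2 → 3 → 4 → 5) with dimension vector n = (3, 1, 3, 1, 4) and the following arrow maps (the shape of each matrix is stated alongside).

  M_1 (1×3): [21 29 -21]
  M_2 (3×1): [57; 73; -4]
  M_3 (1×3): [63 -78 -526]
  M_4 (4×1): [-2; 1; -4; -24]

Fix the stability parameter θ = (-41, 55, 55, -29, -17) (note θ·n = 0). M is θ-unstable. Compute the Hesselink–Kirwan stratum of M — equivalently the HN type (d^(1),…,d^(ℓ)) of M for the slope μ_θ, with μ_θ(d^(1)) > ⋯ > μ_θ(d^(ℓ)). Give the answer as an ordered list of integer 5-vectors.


Via rank(M_{q-1}∘⋯∘M_p): M ≅ I[1,1]^2, I[1,5], I[3,3]^2, I[5,5]^3.
μ_θ-semistable layers: μ^(1)=55; μ^(2)=16; μ^(3)=-17; μ^(4)=-41

((0, 0, 2, 0, 0); (0, 1, 1, 1, 1); (0, 0, 0, 0, 3); (3, 0, 0, 0, 0))


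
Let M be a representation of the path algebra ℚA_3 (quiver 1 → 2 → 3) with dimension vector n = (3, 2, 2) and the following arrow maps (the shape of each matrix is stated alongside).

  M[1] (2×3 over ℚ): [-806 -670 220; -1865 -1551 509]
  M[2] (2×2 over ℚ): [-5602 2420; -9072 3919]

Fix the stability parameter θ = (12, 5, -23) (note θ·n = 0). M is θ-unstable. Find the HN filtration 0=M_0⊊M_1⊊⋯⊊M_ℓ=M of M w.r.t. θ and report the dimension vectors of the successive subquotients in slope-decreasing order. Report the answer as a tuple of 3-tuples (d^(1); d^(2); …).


Via rank(M_{q-1}∘⋯∘M_p): M ≅ I[1,1], I[1,3]^2.
μ_θ-semistable layers: μ^(1)=12; μ^(2)=-2

((1, 0, 0); (2, 2, 2))


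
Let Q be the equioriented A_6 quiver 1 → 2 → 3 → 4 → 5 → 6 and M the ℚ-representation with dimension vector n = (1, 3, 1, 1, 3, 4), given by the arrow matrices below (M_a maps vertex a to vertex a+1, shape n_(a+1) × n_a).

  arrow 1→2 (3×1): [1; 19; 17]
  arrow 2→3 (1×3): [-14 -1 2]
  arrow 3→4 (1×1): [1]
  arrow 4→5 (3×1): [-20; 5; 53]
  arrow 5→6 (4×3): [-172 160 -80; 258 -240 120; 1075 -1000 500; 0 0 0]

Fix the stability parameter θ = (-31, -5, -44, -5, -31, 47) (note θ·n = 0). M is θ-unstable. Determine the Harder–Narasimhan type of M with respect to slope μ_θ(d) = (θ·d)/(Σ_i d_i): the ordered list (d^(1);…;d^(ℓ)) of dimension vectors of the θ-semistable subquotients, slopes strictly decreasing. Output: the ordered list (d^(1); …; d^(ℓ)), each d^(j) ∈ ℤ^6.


Interval decomposition of M: I[1,5], I[2,2]^2, I[5,5], I[5,6], I[6,6]^3.
HN type (ℓ=5): μ^(1)=47; μ^(2)=-5; μ^(3)=-18; μ^(4)=-49/2; μ^(5)=-31

((0, 0, 0, 0, 0, 4); (0, 2, 0, 0, 0, 0); (0, 0, 0, 1, 1, 0); (0, 1, 1, 0, 0, 0); (1, 0, 0, 0, 2, 0))


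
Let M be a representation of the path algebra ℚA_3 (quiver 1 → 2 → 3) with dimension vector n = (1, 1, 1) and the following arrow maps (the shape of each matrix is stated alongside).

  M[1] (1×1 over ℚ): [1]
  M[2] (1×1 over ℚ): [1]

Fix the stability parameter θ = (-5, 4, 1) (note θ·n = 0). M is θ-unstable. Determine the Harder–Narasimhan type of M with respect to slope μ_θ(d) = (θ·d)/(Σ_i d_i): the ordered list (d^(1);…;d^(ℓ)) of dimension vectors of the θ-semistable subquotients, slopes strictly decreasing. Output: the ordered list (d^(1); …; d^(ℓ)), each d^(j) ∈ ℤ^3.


Via rank(M_{q-1}∘⋯∘M_p): M ≅ I[1,3].
μ_θ-semistable layers: μ^(1)=5/2; μ^(2)=-5

((0, 1, 1); (1, 0, 0))


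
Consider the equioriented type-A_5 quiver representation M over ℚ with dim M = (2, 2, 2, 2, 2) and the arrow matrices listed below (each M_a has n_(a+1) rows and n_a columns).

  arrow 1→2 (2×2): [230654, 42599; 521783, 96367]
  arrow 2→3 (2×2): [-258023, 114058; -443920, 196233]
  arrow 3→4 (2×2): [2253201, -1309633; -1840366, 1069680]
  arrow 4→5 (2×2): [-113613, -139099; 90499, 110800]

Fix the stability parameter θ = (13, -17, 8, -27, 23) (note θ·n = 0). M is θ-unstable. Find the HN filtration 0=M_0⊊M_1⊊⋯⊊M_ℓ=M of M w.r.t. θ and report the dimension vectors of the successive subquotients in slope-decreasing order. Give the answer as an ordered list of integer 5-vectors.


Via rank(M_{q-1}∘⋯∘M_p): M ≅ I[1,5]^2.
μ_θ-semistable layers: μ^(1)=23; μ^(2)=-23/4

((0, 0, 0, 0, 2); (2, 2, 2, 2, 0))


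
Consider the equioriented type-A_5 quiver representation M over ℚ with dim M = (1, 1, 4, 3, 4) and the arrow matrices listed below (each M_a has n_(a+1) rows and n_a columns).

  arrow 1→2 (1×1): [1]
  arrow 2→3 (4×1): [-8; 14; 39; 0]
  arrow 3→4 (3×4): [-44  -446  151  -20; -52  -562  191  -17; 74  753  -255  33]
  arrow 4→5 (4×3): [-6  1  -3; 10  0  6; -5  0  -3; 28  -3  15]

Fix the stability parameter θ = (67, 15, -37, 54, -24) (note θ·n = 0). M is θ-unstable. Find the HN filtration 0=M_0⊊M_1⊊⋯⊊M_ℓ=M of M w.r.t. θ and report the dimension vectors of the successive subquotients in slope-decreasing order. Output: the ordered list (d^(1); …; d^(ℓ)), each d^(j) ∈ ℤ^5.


Interval decomposition of M: I[1,4], I[3,3], I[3,5]^2, I[5,5]^2.
HN type (ℓ=4): μ^(1)=54; μ^(2)=15; μ^(3)=-24; μ^(4)=-37

((0, 0, 0, 1, 0); (1, 1, 1, 2, 2); (0, 0, 0, 0, 2); (0, 0, 3, 0, 0))


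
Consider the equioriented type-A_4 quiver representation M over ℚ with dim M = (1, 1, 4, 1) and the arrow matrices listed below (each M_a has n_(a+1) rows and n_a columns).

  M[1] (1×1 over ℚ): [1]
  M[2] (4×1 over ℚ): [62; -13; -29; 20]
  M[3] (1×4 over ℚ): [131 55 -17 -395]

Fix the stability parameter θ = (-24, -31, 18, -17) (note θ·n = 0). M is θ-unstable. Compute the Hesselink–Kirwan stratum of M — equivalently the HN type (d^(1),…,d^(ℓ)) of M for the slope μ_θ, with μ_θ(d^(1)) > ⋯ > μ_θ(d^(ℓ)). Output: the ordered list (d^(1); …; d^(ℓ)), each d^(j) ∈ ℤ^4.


Barcode: M ≅ I[1,3], I[3,3]^2, I[3,4]. HN layers by μ_θ (3 steps, strictly decreasing):
  μ^(1)=18; μ^(2)=1/2; μ^(3)=-55/2

((0, 0, 3, 0); (0, 0, 1, 1); (1, 1, 0, 0))


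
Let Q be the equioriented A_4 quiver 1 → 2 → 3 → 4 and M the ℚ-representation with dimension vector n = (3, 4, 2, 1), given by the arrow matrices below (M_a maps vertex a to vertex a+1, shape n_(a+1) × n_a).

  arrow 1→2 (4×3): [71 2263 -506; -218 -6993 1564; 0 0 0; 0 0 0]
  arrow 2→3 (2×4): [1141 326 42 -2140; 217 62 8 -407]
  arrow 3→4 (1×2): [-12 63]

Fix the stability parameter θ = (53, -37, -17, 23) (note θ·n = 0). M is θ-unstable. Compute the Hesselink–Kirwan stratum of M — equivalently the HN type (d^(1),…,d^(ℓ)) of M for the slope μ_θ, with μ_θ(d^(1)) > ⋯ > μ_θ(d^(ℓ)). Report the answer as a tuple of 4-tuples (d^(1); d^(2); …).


Barcode: M ≅ I[1,1], I[1,2], I[1,4], I[2,2], I[2,3]. HN layers by μ_θ (6 steps, strictly decreasing):
  μ^(1)=53; μ^(2)=23; μ^(3)=8; μ^(4)=-1/3; μ^(5)=-17; μ^(6)=-37

((1, 0, 0, 0); (0, 0, 0, 1); (1, 1, 0, 0); (1, 1, 1, 0); (0, 0, 1, 0); (0, 2, 0, 0))


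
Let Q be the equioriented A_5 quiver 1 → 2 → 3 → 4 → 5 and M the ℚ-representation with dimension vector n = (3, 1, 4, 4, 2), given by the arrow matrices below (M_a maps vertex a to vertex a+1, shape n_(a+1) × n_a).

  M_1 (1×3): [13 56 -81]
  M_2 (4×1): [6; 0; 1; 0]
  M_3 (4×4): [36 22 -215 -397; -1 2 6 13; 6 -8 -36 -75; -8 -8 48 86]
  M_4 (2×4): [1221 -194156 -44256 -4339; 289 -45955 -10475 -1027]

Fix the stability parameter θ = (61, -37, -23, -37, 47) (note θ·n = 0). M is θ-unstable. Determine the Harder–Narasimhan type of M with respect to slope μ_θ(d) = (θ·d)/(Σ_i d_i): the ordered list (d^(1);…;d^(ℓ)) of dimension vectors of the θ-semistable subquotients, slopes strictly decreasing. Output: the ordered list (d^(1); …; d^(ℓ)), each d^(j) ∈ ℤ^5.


Barcode: M ≅ I[1,1]^2, I[1,5], I[3,3], I[3,4], I[3,5], I[4,4]. HN layers by μ_θ (6 steps, strictly decreasing):
  μ^(1)=61; μ^(2)=47; μ^(3)=-9; μ^(4)=-23; μ^(5)=-30; μ^(6)=-37

((2, 0, 0, 0, 0); (0, 0, 0, 0, 2); (1, 1, 1, 1, 0); (0, 0, 1, 0, 0); (0, 0, 2, 2, 0); (0, 0, 0, 1, 0))


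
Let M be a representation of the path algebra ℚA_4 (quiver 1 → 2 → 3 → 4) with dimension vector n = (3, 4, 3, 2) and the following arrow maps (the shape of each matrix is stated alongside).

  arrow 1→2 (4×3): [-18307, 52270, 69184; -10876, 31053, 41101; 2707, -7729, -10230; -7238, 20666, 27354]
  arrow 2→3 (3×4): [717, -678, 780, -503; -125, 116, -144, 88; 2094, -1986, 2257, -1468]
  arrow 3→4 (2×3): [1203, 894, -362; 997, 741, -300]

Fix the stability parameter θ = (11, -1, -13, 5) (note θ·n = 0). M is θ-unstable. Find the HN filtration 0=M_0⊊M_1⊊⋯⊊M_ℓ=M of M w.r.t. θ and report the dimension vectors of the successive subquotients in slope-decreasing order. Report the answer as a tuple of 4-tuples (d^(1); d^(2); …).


Barcode: M ≅ I[1,2], I[1,3], I[1,4], I[2,4]. HN layers by μ_θ (3 steps, strictly decreasing):
  μ^(1)=5; μ^(2)=-1; μ^(3)=-7

((1, 1, 0, 2); (2, 2, 2, 0); (0, 1, 1, 0))


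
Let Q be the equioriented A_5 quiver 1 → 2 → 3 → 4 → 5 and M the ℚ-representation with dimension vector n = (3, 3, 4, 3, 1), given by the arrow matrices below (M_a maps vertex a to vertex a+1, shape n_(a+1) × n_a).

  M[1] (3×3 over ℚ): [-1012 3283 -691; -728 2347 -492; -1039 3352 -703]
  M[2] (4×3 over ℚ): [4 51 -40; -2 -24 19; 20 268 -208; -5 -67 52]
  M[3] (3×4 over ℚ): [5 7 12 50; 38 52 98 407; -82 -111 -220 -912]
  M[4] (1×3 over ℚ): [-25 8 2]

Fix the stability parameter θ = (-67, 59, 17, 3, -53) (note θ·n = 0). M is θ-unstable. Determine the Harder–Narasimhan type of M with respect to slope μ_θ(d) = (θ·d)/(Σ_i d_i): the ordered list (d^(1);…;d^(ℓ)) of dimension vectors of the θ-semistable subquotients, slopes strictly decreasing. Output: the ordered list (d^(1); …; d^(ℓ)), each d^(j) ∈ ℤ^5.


Interval decomposition of M: I[1,4]^2, I[1,5], I[3,3].
HN type (ℓ=4): μ^(1)=79/3; μ^(2)=17; μ^(3)=13/2; μ^(4)=-67

((0, 2, 2, 2, 0); (0, 0, 1, 0, 0); (0, 1, 1, 1, 1); (3, 0, 0, 0, 0))


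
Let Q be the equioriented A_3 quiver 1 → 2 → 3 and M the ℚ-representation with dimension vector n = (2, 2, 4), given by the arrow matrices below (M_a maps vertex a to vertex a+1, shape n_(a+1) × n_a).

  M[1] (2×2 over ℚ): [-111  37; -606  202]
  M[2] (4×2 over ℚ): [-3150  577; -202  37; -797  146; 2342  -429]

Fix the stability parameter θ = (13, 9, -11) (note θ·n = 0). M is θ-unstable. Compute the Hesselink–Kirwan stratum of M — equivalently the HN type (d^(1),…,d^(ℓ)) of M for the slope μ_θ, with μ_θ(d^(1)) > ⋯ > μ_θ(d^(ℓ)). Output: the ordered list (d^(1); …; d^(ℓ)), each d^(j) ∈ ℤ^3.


Barcode: M ≅ I[1,1], I[1,3], I[2,3], I[3,3]^2. HN layers by μ_θ (4 steps, strictly decreasing):
  μ^(1)=13; μ^(2)=11/3; μ^(3)=-1; μ^(4)=-11

((1, 0, 0); (1, 1, 1); (0, 1, 1); (0, 0, 2))


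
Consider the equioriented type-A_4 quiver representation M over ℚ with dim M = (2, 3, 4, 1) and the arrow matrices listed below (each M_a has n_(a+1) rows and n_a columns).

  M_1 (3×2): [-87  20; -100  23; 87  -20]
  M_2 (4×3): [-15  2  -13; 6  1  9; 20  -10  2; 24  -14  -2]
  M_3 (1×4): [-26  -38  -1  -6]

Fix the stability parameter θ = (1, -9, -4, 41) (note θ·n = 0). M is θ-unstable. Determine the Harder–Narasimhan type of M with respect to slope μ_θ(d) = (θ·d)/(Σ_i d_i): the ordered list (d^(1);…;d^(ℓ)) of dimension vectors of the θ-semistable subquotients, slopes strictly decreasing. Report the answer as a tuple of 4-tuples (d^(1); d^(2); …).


Via rank(M_{q-1}∘⋯∘M_p): M ≅ I[1,3], I[1,4], I[2,3], I[3,3].
μ_θ-semistable layers: μ^(1)=41; μ^(2)=-4; μ^(3)=-9

((0, 0, 0, 1); (2, 2, 4, 0); (0, 1, 0, 0))


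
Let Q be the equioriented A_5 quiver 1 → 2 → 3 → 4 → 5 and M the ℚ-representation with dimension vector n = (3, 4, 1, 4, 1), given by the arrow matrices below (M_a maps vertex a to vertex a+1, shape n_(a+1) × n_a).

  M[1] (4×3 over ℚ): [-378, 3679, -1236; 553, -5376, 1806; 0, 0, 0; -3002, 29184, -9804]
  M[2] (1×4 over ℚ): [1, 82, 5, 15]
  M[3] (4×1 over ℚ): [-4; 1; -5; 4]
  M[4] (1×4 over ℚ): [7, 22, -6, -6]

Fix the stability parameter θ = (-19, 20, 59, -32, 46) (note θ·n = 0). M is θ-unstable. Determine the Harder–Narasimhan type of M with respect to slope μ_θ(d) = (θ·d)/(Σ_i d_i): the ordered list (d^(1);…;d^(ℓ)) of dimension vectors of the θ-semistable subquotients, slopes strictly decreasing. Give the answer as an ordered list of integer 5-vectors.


Interval decomposition of M: I[1,1], I[1,2], I[1,4], I[2,2]^2, I[4,4]^2, I[4,5].
HN type (ℓ=5): μ^(1)=46; μ^(2)=20; μ^(3)=47/3; μ^(4)=-19; μ^(5)=-32

((0, 0, 0, 0, 1); (0, 3, 0, 0, 0); (0, 1, 1, 1, 0); (3, 0, 0, 0, 0); (0, 0, 0, 3, 0))


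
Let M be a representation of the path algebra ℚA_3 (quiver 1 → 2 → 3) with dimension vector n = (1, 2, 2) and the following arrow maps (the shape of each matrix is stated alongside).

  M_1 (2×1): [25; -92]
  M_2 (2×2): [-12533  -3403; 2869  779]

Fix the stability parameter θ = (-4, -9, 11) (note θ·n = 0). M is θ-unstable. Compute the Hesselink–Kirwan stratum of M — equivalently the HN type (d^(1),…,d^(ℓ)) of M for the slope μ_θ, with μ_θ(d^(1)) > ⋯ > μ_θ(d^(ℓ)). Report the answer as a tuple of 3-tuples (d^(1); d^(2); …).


Interval decomposition of M: I[1,3], I[2,2], I[3,3].
HN type (ℓ=3): μ^(1)=11; μ^(2)=-13/2; μ^(3)=-9

((0, 0, 2); (1, 1, 0); (0, 1, 0))


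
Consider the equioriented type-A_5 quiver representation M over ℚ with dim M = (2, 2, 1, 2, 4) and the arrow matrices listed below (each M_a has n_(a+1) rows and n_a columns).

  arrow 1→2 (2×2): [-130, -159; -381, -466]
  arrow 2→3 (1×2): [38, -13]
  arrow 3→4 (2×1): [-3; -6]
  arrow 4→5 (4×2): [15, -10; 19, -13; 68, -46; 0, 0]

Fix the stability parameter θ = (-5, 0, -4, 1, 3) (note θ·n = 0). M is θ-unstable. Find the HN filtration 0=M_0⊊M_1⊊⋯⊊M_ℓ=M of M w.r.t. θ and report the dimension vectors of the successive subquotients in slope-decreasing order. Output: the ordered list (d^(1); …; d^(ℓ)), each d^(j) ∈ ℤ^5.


Barcode: M ≅ I[1,2], I[1,5], I[4,5], I[5,5]^2. HN layers by μ_θ (5 steps, strictly decreasing):
  μ^(1)=3; μ^(2)=1; μ^(3)=0; μ^(4)=-2; μ^(5)=-5

((0, 0, 0, 0, 4); (0, 0, 0, 2, 0); (0, 1, 0, 0, 0); (0, 1, 1, 0, 0); (2, 0, 0, 0, 0))


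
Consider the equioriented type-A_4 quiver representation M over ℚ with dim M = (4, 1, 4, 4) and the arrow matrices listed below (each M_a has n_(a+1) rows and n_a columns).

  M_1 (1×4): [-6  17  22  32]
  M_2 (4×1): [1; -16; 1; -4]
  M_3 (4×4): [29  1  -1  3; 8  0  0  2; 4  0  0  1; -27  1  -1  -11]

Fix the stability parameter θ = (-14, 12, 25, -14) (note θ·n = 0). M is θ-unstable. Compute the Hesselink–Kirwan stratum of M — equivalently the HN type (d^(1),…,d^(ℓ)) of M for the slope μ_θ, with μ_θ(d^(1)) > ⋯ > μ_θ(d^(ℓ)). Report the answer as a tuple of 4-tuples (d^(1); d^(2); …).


Via rank(M_{q-1}∘⋯∘M_p): M ≅ I[1,1]^3, I[1,3], I[3,3], I[3,4]^2, I[4,4]^2.
μ_θ-semistable layers: μ^(1)=25; μ^(2)=12; μ^(3)=11/2; μ^(4)=-14

((0, 0, 2, 0); (0, 1, 0, 0); (0, 0, 2, 2); (4, 0, 0, 2))


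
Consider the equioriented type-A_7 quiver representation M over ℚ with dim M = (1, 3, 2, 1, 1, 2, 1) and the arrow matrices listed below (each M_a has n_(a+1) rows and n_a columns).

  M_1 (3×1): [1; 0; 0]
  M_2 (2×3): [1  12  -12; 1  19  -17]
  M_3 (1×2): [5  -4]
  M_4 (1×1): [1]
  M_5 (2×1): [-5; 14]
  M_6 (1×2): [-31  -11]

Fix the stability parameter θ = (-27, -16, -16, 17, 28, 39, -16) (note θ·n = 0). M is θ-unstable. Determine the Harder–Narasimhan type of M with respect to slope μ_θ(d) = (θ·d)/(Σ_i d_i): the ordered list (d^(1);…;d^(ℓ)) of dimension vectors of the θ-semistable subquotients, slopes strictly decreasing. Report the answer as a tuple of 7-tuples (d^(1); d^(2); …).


Barcode: M ≅ I[1,7], I[2,2], I[2,3], I[6,6]. HN layers by μ_θ (4 steps, strictly decreasing):
  μ^(1)=39; μ^(2)=17; μ^(3)=-16; μ^(4)=-27

((0, 0, 0, 0, 0, 1, 0); (0, 0, 0, 1, 1, 1, 1); (0, 3, 2, 0, 0, 0, 0); (1, 0, 0, 0, 0, 0, 0))


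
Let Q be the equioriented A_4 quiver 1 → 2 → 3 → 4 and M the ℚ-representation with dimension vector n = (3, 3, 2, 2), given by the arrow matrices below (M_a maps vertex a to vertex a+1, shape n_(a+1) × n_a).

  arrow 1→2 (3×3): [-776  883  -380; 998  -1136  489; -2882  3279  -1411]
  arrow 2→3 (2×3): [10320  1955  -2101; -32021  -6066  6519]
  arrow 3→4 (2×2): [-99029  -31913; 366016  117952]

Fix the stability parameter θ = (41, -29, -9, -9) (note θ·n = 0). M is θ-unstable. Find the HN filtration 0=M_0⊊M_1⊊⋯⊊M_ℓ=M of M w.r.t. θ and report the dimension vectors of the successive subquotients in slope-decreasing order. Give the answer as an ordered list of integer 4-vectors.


Via rank(M_{q-1}∘⋯∘M_p): M ≅ I[1,1], I[1,3], I[1,4], I[2,2], I[4,4].
μ_θ-semistable layers: μ^(1)=41; μ^(2)=1; μ^(3)=-3/2; μ^(4)=-9; μ^(5)=-29

((1, 0, 0, 0); (1, 1, 1, 0); (1, 1, 1, 1); (0, 0, 0, 1); (0, 1, 0, 0))


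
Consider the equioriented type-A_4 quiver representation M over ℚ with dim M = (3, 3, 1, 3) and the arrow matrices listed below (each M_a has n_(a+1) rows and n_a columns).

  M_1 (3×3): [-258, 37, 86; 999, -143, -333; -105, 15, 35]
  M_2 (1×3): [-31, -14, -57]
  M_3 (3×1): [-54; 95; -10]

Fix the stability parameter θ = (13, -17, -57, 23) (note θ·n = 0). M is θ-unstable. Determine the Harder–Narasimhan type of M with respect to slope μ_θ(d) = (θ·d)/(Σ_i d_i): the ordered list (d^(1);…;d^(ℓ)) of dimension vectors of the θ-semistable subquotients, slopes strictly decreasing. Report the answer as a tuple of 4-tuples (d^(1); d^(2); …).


Interval decomposition of M: I[1,1], I[1,2], I[1,4], I[2,2], I[4,4]^2.
HN type (ℓ=5): μ^(1)=23; μ^(2)=13; μ^(3)=-2; μ^(4)=-17; μ^(5)=-61/3

((0, 0, 0, 3); (1, 0, 0, 0); (1, 1, 0, 0); (0, 1, 0, 0); (1, 1, 1, 0))


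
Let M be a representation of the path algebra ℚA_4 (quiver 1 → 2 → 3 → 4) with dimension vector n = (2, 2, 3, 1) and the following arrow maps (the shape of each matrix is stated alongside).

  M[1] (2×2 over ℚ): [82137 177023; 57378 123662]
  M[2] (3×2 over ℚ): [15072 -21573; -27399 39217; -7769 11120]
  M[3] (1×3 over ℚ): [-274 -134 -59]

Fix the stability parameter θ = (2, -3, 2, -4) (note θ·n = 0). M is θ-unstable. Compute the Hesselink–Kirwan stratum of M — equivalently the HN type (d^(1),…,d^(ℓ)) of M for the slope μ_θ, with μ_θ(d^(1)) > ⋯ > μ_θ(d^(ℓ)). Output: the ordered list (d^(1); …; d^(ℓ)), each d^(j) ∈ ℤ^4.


Barcode: M ≅ I[1,1], I[1,4], I[2,3], I[3,3]. HN layers by μ_θ (3 steps, strictly decreasing):
  μ^(1)=2; μ^(2)=-3/4; μ^(3)=-3

((1, 0, 2, 0); (1, 1, 1, 1); (0, 1, 0, 0))


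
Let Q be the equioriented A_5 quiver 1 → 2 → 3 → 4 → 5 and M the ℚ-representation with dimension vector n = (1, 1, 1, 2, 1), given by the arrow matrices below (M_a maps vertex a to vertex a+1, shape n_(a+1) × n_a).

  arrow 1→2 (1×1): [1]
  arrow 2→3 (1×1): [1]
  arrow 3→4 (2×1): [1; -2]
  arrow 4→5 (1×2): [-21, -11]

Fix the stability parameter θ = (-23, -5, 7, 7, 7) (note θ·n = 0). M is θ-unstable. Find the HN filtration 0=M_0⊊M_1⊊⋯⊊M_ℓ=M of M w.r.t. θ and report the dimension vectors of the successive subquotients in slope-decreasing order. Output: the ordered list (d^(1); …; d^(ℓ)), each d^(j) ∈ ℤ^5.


Via rank(M_{q-1}∘⋯∘M_p): M ≅ I[1,5], I[4,4].
μ_θ-semistable layers: μ^(1)=7; μ^(2)=-5; μ^(3)=-23

((0, 0, 1, 2, 1); (0, 1, 0, 0, 0); (1, 0, 0, 0, 0))


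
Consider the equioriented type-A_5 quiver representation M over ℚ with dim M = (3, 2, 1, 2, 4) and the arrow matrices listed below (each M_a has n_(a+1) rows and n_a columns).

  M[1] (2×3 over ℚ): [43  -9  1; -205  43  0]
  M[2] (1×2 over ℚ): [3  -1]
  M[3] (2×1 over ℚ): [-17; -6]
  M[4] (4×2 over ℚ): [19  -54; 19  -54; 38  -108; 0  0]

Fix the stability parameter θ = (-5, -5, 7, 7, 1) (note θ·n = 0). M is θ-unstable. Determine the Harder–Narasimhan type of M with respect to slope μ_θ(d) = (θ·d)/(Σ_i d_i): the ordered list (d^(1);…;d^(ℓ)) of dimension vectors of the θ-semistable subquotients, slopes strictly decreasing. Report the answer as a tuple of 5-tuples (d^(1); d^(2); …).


Barcode: M ≅ I[1,1], I[1,2], I[1,5], I[4,4], I[5,5]^3. HN layers by μ_θ (4 steps, strictly decreasing):
  μ^(1)=7; μ^(2)=5; μ^(3)=1; μ^(4)=-5

((0, 0, 0, 1, 0); (0, 0, 1, 1, 1); (0, 0, 0, 0, 3); (3, 2, 0, 0, 0))


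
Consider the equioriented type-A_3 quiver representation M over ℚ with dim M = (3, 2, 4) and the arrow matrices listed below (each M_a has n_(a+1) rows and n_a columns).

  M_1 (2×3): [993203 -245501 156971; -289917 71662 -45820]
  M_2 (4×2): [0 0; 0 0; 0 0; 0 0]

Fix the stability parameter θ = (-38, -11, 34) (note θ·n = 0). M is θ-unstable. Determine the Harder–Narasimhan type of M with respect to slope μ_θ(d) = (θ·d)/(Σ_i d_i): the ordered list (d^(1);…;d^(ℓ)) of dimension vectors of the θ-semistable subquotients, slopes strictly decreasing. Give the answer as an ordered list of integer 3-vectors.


Via rank(M_{q-1}∘⋯∘M_p): M ≅ I[1,1], I[1,2]^2, I[3,3]^4.
μ_θ-semistable layers: μ^(1)=34; μ^(2)=-11; μ^(3)=-38

((0, 0, 4); (0, 2, 0); (3, 0, 0))


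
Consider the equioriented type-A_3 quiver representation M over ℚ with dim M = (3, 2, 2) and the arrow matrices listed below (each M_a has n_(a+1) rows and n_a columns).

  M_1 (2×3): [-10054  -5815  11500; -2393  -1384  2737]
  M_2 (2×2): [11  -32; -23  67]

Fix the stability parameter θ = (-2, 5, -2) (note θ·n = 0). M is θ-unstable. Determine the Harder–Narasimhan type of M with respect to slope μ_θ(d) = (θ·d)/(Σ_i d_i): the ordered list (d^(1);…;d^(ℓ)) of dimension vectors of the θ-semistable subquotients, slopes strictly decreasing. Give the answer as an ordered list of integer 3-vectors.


Barcode: M ≅ I[1,1], I[1,3]^2. HN layers by μ_θ (2 steps, strictly decreasing):
  μ^(1)=3/2; μ^(2)=-2

((0, 2, 2); (3, 0, 0))


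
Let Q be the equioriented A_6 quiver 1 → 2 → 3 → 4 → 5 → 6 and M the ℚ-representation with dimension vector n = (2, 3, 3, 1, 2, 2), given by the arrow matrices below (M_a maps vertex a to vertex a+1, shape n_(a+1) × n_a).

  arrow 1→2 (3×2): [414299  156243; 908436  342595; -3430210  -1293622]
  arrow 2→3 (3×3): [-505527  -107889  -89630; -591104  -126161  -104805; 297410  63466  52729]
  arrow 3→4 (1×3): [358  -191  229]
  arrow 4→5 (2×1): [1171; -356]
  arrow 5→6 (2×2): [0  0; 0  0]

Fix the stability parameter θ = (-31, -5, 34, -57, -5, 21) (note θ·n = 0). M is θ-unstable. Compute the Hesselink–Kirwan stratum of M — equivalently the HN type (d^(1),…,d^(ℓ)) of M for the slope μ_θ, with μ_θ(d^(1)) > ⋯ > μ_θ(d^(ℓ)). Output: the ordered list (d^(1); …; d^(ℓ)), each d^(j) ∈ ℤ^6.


Interval decomposition of M: I[1,3], I[1,5], I[2,3], I[5,5], I[6,6]^2.
HN type (ℓ=5): μ^(1)=34; μ^(2)=21; μ^(3)=-5; μ^(4)=-28/3; μ^(5)=-31

((0, 0, 2, 0, 0, 0); (0, 0, 0, 0, 0, 2); (0, 2, 0, 0, 2, 0); (0, 1, 1, 1, 0, 0); (2, 0, 0, 0, 0, 0))


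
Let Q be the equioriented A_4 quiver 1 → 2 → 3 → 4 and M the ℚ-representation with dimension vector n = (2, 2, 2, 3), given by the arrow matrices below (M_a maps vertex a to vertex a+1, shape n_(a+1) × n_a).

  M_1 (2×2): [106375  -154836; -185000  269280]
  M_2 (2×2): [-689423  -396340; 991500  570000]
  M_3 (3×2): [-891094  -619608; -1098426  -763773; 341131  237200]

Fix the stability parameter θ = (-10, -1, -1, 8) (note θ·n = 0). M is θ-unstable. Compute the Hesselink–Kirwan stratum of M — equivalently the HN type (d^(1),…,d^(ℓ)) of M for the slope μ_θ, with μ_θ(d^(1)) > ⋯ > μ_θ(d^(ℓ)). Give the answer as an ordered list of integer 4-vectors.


Via rank(M_{q-1}∘⋯∘M_p): M ≅ I[1,1], I[1,4], I[2,2], I[3,4], I[4,4].
μ_θ-semistable layers: μ^(1)=8; μ^(2)=-1; μ^(3)=-10

((0, 0, 0, 3); (0, 2, 2, 0); (2, 0, 0, 0))


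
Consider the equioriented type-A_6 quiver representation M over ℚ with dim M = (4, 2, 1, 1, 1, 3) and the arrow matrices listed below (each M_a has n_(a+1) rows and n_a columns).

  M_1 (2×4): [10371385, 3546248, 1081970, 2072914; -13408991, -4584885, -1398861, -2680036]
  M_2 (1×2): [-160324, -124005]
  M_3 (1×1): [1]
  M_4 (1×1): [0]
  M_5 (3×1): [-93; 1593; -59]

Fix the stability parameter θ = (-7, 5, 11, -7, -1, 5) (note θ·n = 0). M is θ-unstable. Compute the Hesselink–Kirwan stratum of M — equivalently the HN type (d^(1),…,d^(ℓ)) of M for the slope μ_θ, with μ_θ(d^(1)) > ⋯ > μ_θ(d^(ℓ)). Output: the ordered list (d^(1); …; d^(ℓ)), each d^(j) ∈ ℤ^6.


Via rank(M_{q-1}∘⋯∘M_p): M ≅ I[1,1]^2, I[1,2], I[1,4], I[5,6], I[6,6]^2.
μ_θ-semistable layers: μ^(1)=5; μ^(2)=3; μ^(3)=-1; μ^(4)=-7

((0, 1, 0, 0, 0, 3); (0, 1, 1, 1, 0, 0); (0, 0, 0, 0, 1, 0); (4, 0, 0, 0, 0, 0))


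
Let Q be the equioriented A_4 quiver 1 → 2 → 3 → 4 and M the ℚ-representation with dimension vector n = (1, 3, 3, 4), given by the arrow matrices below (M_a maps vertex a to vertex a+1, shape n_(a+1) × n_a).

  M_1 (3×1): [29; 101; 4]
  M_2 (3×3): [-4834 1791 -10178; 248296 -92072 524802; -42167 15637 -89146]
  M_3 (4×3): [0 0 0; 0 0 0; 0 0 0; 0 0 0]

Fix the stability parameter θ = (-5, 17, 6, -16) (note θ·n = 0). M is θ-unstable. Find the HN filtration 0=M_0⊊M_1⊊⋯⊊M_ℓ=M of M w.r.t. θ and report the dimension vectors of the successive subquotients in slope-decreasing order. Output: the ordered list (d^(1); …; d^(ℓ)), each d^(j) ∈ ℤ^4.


Barcode: M ≅ I[1,3], I[2,3]^2, I[4,4]^4. HN layers by μ_θ (3 steps, strictly decreasing):
  μ^(1)=23/2; μ^(2)=-5; μ^(3)=-16

((0, 3, 3, 0); (1, 0, 0, 0); (0, 0, 0, 4))


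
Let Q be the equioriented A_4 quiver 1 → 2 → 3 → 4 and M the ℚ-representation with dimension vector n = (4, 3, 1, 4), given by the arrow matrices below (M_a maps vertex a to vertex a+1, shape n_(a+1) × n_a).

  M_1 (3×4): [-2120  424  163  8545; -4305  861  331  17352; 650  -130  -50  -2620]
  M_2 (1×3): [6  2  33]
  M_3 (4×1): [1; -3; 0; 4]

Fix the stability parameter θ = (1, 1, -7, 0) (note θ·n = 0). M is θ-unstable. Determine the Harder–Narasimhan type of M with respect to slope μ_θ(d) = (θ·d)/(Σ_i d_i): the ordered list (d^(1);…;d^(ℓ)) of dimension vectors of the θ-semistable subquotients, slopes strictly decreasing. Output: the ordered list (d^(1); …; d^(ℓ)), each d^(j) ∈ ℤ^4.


Interval decomposition of M: I[1,1]^2, I[1,2], I[1,4], I[2,2], I[4,4]^3.
HN type (ℓ=3): μ^(1)=1; μ^(2)=0; μ^(3)=-5/3

((3, 2, 0, 0); (0, 0, 0, 4); (1, 1, 1, 0))


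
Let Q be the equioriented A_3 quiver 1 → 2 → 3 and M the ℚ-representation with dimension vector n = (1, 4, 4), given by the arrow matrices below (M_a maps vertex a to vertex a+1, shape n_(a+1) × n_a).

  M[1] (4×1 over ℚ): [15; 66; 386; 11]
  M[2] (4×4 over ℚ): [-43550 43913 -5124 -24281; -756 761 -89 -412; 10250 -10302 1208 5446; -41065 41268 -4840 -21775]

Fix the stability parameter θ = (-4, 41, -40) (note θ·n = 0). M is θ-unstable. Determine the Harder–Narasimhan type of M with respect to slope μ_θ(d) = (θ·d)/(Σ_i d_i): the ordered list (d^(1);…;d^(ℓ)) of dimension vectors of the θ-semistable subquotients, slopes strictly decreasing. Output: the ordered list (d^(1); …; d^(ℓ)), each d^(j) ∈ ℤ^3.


Barcode: M ≅ I[1,3], I[2,3]^3. HN layers by μ_θ (2 steps, strictly decreasing):
  μ^(1)=1/2; μ^(2)=-4

((0, 4, 4); (1, 0, 0))


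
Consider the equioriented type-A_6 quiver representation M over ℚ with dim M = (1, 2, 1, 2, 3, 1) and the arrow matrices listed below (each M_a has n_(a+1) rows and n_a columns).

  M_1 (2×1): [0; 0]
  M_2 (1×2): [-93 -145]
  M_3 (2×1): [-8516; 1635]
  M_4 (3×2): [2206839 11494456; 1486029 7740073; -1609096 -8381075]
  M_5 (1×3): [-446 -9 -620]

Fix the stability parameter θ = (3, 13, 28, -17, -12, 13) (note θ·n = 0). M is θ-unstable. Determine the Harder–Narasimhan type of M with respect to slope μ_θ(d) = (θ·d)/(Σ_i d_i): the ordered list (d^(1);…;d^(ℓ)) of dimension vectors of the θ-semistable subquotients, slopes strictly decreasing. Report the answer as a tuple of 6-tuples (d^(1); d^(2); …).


Interval decomposition of M: I[1,1], I[2,2], I[2,6], I[4,5], I[5,5].
HN type (ℓ=4): μ^(1)=13; μ^(2)=3; μ^(3)=-12; μ^(4)=-17

((0, 1, 0, 0, 0, 1); (1, 1, 1, 1, 1, 0); (0, 0, 0, 0, 2, 0); (0, 0, 0, 1, 0, 0))


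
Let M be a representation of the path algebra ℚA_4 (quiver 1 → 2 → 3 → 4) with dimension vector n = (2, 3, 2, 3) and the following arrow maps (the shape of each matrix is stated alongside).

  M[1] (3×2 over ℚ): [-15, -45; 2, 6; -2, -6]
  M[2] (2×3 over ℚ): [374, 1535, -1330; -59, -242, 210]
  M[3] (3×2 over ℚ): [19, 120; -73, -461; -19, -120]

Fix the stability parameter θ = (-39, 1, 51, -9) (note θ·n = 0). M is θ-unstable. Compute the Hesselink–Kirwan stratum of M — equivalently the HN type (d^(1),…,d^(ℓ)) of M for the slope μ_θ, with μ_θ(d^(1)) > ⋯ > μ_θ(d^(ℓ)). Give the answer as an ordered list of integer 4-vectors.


Interval decomposition of M: I[1,1], I[1,4], I[2,2], I[2,4], I[4,4].
HN type (ℓ=4): μ^(1)=21; μ^(2)=1; μ^(3)=-9; μ^(4)=-39

((0, 0, 2, 2); (0, 3, 0, 0); (0, 0, 0, 1); (2, 0, 0, 0))


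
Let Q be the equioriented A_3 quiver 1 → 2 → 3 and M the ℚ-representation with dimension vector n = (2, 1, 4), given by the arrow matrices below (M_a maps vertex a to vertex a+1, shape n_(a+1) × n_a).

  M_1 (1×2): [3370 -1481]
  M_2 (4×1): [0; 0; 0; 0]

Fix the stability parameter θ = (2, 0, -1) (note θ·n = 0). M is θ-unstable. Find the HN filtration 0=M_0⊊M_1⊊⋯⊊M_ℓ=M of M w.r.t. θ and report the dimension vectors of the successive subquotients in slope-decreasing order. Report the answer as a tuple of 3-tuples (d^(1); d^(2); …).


Via rank(M_{q-1}∘⋯∘M_p): M ≅ I[1,1], I[1,2], I[3,3]^4.
μ_θ-semistable layers: μ^(1)=2; μ^(2)=1; μ^(3)=-1

((1, 0, 0); (1, 1, 0); (0, 0, 4))


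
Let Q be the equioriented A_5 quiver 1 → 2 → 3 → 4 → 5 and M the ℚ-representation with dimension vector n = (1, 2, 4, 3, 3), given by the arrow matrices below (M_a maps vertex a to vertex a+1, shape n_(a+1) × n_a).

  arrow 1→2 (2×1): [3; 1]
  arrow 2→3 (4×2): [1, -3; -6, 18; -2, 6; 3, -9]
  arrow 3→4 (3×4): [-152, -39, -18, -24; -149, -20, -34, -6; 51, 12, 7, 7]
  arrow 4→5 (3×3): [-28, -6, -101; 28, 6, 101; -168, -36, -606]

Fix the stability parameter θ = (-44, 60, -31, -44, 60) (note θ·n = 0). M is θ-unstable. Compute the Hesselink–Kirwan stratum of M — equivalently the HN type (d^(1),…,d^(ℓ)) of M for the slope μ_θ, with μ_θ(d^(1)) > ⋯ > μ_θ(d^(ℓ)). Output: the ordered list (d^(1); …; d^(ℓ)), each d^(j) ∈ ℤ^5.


Via rank(M_{q-1}∘⋯∘M_p): M ≅ I[1,2], I[2,4], I[3,3], I[3,4], I[3,5], I[5,5]^2.
μ_θ-semistable layers: μ^(1)=60; μ^(2)=-5; μ^(3)=-31; μ^(4)=-75/2; μ^(5)=-44

((0, 1, 0, 0, 3); (0, 1, 1, 1, 0); (0, 0, 1, 0, 0); (0, 0, 2, 2, 0); (1, 0, 0, 0, 0))


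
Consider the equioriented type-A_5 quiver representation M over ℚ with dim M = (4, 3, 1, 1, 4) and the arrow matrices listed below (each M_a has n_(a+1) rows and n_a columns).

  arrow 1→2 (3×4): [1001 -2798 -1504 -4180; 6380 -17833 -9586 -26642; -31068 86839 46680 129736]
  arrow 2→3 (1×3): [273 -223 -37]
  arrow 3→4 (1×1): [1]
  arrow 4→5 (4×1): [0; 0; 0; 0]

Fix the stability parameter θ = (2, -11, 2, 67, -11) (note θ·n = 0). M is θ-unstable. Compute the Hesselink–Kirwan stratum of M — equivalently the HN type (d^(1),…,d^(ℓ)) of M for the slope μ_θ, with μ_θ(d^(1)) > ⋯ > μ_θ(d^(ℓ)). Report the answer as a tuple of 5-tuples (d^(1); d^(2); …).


Interval decomposition of M: I[1,1], I[1,2]^2, I[1,4], I[5,5]^4.
HN type (ℓ=4): μ^(1)=67; μ^(2)=2; μ^(3)=-9/2; μ^(4)=-11

((0, 0, 0, 1, 0); (1, 0, 1, 0, 0); (3, 3, 0, 0, 0); (0, 0, 0, 0, 4))


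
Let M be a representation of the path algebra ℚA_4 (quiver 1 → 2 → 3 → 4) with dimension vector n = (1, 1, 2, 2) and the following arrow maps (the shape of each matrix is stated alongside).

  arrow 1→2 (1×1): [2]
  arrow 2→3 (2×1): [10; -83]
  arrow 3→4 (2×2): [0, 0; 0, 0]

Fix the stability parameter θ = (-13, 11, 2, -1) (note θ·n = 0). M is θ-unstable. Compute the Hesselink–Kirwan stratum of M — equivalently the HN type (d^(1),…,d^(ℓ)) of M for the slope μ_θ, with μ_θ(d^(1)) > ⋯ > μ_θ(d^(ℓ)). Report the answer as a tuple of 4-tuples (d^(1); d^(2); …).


Via rank(M_{q-1}∘⋯∘M_p): M ≅ I[1,3], I[3,3], I[4,4]^2.
μ_θ-semistable layers: μ^(1)=13/2; μ^(2)=2; μ^(3)=-1; μ^(4)=-13

((0, 1, 1, 0); (0, 0, 1, 0); (0, 0, 0, 2); (1, 0, 0, 0))


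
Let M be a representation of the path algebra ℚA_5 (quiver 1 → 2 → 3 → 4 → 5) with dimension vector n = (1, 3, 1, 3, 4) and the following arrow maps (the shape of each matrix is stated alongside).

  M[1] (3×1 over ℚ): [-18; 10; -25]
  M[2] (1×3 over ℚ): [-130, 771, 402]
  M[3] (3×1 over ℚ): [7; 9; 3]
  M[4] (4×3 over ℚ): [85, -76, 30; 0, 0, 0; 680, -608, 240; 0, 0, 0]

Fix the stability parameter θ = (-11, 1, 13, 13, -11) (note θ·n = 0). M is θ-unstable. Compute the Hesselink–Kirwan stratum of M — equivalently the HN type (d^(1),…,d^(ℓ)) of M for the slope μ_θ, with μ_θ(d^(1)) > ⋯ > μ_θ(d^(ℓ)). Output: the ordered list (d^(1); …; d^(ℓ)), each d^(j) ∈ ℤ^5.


Barcode: M ≅ I[1,2], I[2,2], I[2,5], I[4,4]^2, I[5,5]^3. HN layers by μ_θ (4 steps, strictly decreasing):
  μ^(1)=13; μ^(2)=5; μ^(3)=1; μ^(4)=-11

((0, 0, 0, 2, 0); (0, 0, 1, 1, 1); (0, 3, 0, 0, 0); (1, 0, 0, 0, 3))


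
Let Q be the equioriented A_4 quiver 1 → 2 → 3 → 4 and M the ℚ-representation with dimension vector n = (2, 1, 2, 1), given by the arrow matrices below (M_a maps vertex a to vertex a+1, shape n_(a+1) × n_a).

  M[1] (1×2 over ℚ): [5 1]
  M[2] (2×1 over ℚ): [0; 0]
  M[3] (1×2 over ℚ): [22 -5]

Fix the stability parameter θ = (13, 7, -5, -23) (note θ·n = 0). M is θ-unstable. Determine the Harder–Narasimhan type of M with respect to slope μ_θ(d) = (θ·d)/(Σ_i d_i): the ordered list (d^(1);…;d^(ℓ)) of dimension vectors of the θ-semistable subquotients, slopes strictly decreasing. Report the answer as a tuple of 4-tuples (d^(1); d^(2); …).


Interval decomposition of M: I[1,1], I[1,2], I[3,3], I[3,4].
HN type (ℓ=4): μ^(1)=13; μ^(2)=10; μ^(3)=-5; μ^(4)=-14

((1, 0, 0, 0); (1, 1, 0, 0); (0, 0, 1, 0); (0, 0, 1, 1))


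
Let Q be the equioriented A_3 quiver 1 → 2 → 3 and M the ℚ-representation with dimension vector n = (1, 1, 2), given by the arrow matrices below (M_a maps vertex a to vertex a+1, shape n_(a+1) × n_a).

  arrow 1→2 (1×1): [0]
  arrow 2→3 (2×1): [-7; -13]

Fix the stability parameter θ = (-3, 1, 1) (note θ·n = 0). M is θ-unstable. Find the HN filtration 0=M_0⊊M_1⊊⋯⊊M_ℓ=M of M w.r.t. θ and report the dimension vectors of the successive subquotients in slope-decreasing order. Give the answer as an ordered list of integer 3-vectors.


Via rank(M_{q-1}∘⋯∘M_p): M ≅ I[1,1], I[2,3], I[3,3].
μ_θ-semistable layers: μ^(1)=1; μ^(2)=-3

((0, 1, 2); (1, 0, 0))


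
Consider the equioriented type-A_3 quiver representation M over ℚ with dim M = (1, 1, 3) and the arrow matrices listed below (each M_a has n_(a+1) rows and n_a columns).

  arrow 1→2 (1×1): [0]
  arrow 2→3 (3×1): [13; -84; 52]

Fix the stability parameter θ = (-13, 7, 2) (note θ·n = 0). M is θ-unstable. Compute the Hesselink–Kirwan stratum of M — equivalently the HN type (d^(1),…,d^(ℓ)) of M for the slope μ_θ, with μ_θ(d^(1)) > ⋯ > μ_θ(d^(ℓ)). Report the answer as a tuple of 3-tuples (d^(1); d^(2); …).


Interval decomposition of M: I[1,1], I[2,3], I[3,3]^2.
HN type (ℓ=3): μ^(1)=9/2; μ^(2)=2; μ^(3)=-13

((0, 1, 1); (0, 0, 2); (1, 0, 0))
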